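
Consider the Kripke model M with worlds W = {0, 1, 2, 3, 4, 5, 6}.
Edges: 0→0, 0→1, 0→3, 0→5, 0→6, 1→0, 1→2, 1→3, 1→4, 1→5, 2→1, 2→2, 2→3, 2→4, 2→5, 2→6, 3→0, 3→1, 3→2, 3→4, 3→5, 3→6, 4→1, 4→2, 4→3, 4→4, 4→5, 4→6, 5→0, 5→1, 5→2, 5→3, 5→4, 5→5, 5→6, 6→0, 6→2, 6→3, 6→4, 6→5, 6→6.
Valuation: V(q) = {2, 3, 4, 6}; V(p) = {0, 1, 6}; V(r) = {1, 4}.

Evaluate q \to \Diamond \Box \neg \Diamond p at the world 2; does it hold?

No

Recall that \Box ψ holds at a world iff ψ holds at every accessible world, and \Diamond ψ holds iff ψ holds at some accessible world.
At 2: q is true, \Diamond \Box \neg \Diamond p is false, so q \to \Diamond \Box \neg \Diamond p is false.
  At 2: \Diamond \Box \neg \Diamond p requires \Box \neg \Diamond p at some successor in {1, 2, 3, 4, 5, 6}.
    At 1: \Box \neg \Diamond p is false.
    At 2: \Box \neg \Diamond p is false.
    At 3: \Box \neg \Diamond p is false.
    At 4: \Box \neg \Diamond p is false.
    At 5: \Box \neg \Diamond p is false.
    At 6: \Box \neg \Diamond p is false.
  So \Diamond \Box \neg \Diamond p is false at 2.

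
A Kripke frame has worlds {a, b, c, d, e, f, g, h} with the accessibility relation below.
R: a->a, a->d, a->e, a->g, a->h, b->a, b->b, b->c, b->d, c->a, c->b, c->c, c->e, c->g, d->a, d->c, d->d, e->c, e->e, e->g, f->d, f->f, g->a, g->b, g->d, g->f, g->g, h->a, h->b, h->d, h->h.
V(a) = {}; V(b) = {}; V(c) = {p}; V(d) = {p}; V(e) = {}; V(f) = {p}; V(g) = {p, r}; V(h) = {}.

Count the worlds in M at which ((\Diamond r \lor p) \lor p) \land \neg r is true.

Let φ = ((\Diamond r \lor p) \lor p) \land \neg r. Evaluate φ at each world:
  a (successors {a, d, e, g, h}): φ is true.
  b (successors {a, b, c, d}): φ is false.
  c (successors {a, b, c, e, g}): φ is true.
  d (successors {a, c, d}): φ is true.
  e (successors {c, e, g}): φ is true.
  f (successors {d, f}): φ is true.
  g (successors {a, b, d, f, g}): φ is false.
  h (successors {a, b, d, h}): φ is false.
For instance, at f:
  At f: (\Diamond r \lor p) \lor p is true, \neg r is true, so ((\Diamond r \lor p) \lor p) \land \neg r is true.
    At f: \Diamond r \lor p is true, p is true, so (\Diamond r \lor p) \lor p is true.
      At f: \Diamond r is false, p is true, so \Diamond r \lor p is true.
Satisfying worlds: {a, c, d, e, f}

5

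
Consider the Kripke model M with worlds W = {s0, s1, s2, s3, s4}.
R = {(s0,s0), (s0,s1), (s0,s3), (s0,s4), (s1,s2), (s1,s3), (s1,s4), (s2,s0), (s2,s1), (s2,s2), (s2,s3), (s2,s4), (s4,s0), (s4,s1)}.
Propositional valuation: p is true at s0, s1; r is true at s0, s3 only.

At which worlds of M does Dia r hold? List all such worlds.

s0, s1, s2, s4

Let φ = Dia r. Evaluate φ at each world:
  s0 (successors {s0, s1, s3, s4}): φ is true.
  s1 (successors {s2, s3, s4}): φ is true.
  s2 (successors {s0, s1, s2, s3, s4}): φ is true.
  s3 (successors ∅): φ is false.
  s4 (successors {s0, s1}): φ is true.
For instance, at s1:
  At s1: Dia r requires r at some successor in {s2, s3, s4}.
    r holds at s3, so Dia r is true at s1.
Satisfying worlds: {s0, s1, s2, s4}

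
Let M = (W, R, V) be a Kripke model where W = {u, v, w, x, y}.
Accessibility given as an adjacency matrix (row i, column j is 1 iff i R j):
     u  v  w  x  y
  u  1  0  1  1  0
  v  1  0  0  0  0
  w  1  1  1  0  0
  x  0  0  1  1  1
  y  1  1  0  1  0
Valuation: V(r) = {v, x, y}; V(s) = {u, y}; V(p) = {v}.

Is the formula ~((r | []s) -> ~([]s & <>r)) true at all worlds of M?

Recall that []ψ holds at a world iff ψ holds at every accessible world, and <>ψ holds iff ψ holds at some accessible world.
Let φ = ~((r | []s) -> ~([]s & <>r)). Evaluate φ at each world:
  u (successors {u, w, x}): φ is false.
  v (successors {u}): φ is false.
  w (successors {u, v, w}): φ is false.
  x (successors {w, x, y}): φ is false.
  y (successors {u, v, x}): φ is false.
Detail at u (counterexample):
  At u: (r | []s) -> ~([]s & <>r) is true, so ~((r | []s) -> ~([]s & <>r)) is false.
    At u: r | []s is false, ~([]s & <>r) is true, so (r | []s) -> ~([]s & <>r) is true.
      At u: r is false, []s is false, so r | []s is false.
      At u: []s & <>r is false, so ~([]s & <>r) is true.

No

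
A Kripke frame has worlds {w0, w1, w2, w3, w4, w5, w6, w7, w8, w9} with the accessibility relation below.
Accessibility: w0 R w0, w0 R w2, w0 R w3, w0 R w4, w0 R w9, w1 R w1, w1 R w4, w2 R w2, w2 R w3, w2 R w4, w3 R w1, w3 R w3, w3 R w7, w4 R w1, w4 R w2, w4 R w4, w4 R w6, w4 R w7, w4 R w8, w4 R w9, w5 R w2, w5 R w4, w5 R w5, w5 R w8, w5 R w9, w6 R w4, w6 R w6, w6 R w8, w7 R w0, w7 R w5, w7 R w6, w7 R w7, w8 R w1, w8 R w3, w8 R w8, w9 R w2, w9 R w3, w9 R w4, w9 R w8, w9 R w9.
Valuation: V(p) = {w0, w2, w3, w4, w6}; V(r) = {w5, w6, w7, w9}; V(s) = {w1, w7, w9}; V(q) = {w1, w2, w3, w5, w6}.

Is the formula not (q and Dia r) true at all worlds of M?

Let φ = not (q and Dia r). Evaluate φ at each world:
  w0 (successors {w0, w2, w3, w4, w9}): φ is true.
  w1 (successors {w1, w4}): φ is true.
  w2 (successors {w2, w3, w4}): φ is true.
  w3 (successors {w1, w3, w7}): φ is false.
  w4 (successors {w1, w2, w4, w6, w7, w8, w9}): φ is true.
  w5 (successors {w2, w4, w5, w8, w9}): φ is false.
  w6 (successors {w4, w6, w8}): φ is false.
  w7 (successors {w0, w5, w6, w7}): φ is true.
  w8 (successors {w1, w3, w8}): φ is true.
  w9 (successors {w2, w3, w4, w8, w9}): φ is true.
Detail at w3 (counterexample):
  At w3: q and Dia r is true, so not (q and Dia r) is false.
    At w3: q is true, Dia r is true, so q and Dia r is true.
      At w3: Dia r requires r at some successor in {w1, w3, w7}.
        r holds at w7, so Dia r is true at w3.

No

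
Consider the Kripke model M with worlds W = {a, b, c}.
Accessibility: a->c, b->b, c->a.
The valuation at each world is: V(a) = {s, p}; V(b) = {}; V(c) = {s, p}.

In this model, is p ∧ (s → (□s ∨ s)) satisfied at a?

At a: p is true, s → (□s ∨ s) is true, so p ∧ (s → (□s ∨ s)) is true.
  At a: s is true, □s ∨ s is true, so s → (□s ∨ s) is true.
    At a: □s is true, s is true, so □s ∨ s is true.
      At a: □s requires s at every successor {c}.
        At c: s is true.
      So □s is true at a.

Yes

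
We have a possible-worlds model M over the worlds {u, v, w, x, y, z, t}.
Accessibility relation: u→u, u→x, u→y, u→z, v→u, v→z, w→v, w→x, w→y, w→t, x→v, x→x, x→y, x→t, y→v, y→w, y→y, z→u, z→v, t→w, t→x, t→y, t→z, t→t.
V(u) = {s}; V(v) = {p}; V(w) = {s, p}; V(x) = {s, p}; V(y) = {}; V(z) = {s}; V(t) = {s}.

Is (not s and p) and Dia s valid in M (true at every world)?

Let φ = (not s and p) and Dia s. Evaluate φ at each world:
  u (successors {u, x, y, z}): φ is false.
  v (successors {u, z}): φ is true.
  w (successors {v, x, y, t}): φ is false.
  x (successors {v, x, y, t}): φ is false.
  y (successors {v, w, y}): φ is false.
  z (successors {u, v}): φ is false.
  t (successors {w, x, y, z, t}): φ is false.
Detail at u (counterexample):
  At u: not s and p is false, Dia s is true, so (not s and p) and Dia s is false.
    At u: Dia s requires s at some successor in {u, x, y, z}.
      s holds at u, so Dia s is true at u.

No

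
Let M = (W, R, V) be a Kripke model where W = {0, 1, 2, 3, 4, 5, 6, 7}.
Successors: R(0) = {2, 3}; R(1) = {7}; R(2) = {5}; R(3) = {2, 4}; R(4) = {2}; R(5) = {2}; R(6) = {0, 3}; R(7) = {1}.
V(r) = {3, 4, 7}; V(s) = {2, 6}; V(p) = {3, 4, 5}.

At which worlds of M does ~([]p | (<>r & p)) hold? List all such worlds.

Let φ = ~([]p | (<>r & p)). Evaluate φ at each world:
  0 (successors {2, 3}): φ is true.
  1 (successors {7}): φ is true.
  2 (successors {5}): φ is false.
  3 (successors {2, 4}): φ is false.
  4 (successors {2}): φ is true.
  5 (successors {2}): φ is true.
  6 (successors {0, 3}): φ is true.
  7 (successors {1}): φ is true.
For instance, at 7:
  At 7: []p | (<>r & p) is false, so ~([]p | (<>r & p)) is true.
    At 7: []p is false, <>r & p is false, so []p | (<>r & p) is false.
      At 7: []p requires p at every successor {1}.
        p fails at 1, so []p is false at 7.
      At 7: <>r is false, p is false, so <>r & p is false.
Satisfying worlds: {0, 1, 4, 5, 6, 7}

0, 1, 4, 5, 6, 7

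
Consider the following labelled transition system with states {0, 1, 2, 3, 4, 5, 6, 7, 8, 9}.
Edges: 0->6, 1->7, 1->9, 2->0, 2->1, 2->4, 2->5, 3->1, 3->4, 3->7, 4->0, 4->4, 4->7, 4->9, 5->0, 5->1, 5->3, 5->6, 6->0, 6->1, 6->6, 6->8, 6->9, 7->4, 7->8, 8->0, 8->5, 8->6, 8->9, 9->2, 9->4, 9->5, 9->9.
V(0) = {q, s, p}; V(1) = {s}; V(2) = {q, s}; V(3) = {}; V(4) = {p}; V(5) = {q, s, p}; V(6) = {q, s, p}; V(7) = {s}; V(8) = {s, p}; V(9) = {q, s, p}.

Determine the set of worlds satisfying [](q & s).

Let φ = [](q & s). Evaluate φ at each world:
  0 (successors {6}): φ is true.
  1 (successors {7, 9}): φ is false.
  2 (successors {0, 1, 4, 5}): φ is false.
  3 (successors {1, 4, 7}): φ is false.
  4 (successors {0, 4, 7, 9}): φ is false.
  5 (successors {0, 1, 3, 6}): φ is false.
  6 (successors {0, 1, 6, 8, 9}): φ is false.
  7 (successors {4, 8}): φ is false.
  8 (successors {0, 5, 6, 9}): φ is true.
  9 (successors {2, 4, 5, 9}): φ is false.
For instance, at 7:
  At 7: [](q & s) requires q & s at every successor {4, 8}.
    q & s fails at 4, so [](q & s) is false at 7.
Satisfying worlds: {0, 8}

0, 8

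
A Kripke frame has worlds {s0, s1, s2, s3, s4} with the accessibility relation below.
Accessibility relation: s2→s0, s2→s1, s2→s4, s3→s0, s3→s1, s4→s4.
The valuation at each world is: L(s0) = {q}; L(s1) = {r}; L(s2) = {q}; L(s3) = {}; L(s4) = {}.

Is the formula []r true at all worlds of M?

No

Let φ = []r. Evaluate φ at each world:
  s0 (successors ∅): φ is true.
  s1 (successors ∅): φ is true.
  s2 (successors {s0, s1, s4}): φ is false.
  s3 (successors {s0, s1}): φ is false.
  s4 (successors {s4}): φ is false.
Detail at s2 (counterexample):
  At s2: []r requires r at every successor {s0, s1, s4}.
    r fails at s0, so []r is false at s2.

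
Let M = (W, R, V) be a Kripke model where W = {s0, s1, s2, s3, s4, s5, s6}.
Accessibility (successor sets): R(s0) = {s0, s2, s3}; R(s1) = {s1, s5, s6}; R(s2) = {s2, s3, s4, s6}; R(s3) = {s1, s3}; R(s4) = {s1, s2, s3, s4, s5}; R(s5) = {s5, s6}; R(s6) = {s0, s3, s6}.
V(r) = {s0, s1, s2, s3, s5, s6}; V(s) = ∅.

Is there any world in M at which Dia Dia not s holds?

Yes

Let φ = Dia Dia not s. Evaluate φ at each world:
  s0 (successors {s0, s2, s3}): φ is true.
  s1 (successors {s1, s5, s6}): φ is true.
  s2 (successors {s2, s3, s4, s6}): φ is true.
  s3 (successors {s1, s3}): φ is true.
  s4 (successors {s1, s2, s3, s4, s5}): φ is true.
  s5 (successors {s5, s6}): φ is true.
  s6 (successors {s0, s3, s6}): φ is true.
Detail at s0 (witness):
  At s0: Dia Dia not s requires Dia not s at some successor in {s0, s2, s3}.
    Dia not s holds at s0, so Dia Dia not s is true at s0.
      At s0: Dia not s requires not s at some successor in {s0, s2, s3}.
        not s holds at s0, so Dia not s is true at s0.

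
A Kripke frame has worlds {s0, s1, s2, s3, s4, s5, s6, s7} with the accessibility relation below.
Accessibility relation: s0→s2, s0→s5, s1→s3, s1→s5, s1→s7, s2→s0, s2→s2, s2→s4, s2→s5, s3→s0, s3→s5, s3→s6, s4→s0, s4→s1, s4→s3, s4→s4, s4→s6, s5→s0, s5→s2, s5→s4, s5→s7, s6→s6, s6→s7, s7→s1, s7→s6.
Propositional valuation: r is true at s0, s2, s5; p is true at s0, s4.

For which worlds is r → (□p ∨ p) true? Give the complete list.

Let φ = r → (□p ∨ p). Evaluate φ at each world:
  s0 (successors {s2, s5}): φ is true.
  s1 (successors {s3, s5, s7}): φ is true.
  s2 (successors {s0, s2, s4, s5}): φ is false.
  s3 (successors {s0, s5, s6}): φ is true.
  s4 (successors {s0, s1, s3, s4, s6}): φ is true.
  s5 (successors {s0, s2, s4, s7}): φ is false.
  s6 (successors {s6, s7}): φ is true.
  s7 (successors {s1, s6}): φ is true.
For instance, at s3:
  At s3: r is false, □p ∨ p is false, so r → (□p ∨ p) is true.
    At s3: □p is false, p is false, so □p ∨ p is false.
      At s3: □p requires p at every successor {s0, s5, s6}.
        p fails at s5, so □p is false at s3.
Satisfying worlds: {s0, s1, s3, s4, s6, s7}

s0, s1, s3, s4, s6, s7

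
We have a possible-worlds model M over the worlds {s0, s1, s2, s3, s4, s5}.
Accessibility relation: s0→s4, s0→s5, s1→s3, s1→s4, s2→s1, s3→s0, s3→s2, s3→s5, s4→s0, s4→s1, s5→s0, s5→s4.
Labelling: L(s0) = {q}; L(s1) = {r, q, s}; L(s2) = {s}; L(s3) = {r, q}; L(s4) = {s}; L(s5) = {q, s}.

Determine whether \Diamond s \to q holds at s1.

Recall that \Diamond ψ holds at a world iff ψ holds at some accessible world.
At s1: \Diamond s is true, q is true, so \Diamond s \to q is true.
  At s1: \Diamond s requires s at some successor in {s3, s4}.
    s holds at s4, so \Diamond s is true at s1.

Yes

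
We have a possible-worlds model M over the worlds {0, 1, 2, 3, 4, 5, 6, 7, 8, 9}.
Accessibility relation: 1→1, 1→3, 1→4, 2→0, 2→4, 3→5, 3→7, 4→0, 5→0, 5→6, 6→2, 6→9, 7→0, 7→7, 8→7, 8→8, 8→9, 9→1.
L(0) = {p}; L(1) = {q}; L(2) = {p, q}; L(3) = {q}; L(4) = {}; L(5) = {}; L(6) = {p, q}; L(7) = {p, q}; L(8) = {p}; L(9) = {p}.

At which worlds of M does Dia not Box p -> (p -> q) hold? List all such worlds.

Let φ = Dia not Box p -> (p -> q). Evaluate φ at each world:
  0 (successors ∅): φ is true.
  1 (successors {1, 3, 4}): φ is true.
  2 (successors {0, 4}): φ is true.
  3 (successors {5, 7}): φ is true.
  4 (successors {0}): φ is true.
  5 (successors {0, 6}): φ is true.
  6 (successors {2, 9}): φ is true.
  7 (successors {0, 7}): φ is true.
  8 (successors {7, 8, 9}): φ is false.
  9 (successors {1}): φ is false.
For instance, at 6:
  At 6: Dia not Box p is true, p -> q is true, so Dia not Box p -> (p -> q) is true.
    At 6: Dia not Box p requires not Box p at some successor in {2, 9}.
      not Box p holds at 2, so Dia not Box p is true at 6.
Satisfying worlds: {0, 1, 2, 3, 4, 5, 6, 7}

0, 1, 2, 3, 4, 5, 6, 7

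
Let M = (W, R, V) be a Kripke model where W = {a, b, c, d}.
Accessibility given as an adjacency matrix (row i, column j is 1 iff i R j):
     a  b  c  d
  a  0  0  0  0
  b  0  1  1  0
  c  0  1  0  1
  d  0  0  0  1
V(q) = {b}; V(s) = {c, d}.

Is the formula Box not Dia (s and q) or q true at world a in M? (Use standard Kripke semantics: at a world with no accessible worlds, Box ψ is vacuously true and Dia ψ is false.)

At a: Box not Dia (s and q) is true, q is false, so Box not Dia (s and q) or q is true.
  At a: no accessible worlds, so Box not Dia (s and q) holds vacuously.

Yes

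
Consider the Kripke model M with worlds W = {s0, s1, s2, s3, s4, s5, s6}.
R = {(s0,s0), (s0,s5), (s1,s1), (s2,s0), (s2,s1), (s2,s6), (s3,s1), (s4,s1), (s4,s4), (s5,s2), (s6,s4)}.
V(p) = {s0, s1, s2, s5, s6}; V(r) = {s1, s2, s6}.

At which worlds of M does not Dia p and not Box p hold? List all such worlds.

Let φ = not Dia p and not Box p. Evaluate φ at each world:
  s0 (successors {s0, s5}): φ is false.
  s1 (successors {s1}): φ is false.
  s2 (successors {s0, s1, s6}): φ is false.
  s3 (successors {s1}): φ is false.
  s4 (successors {s1, s4}): φ is false.
  s5 (successors {s2}): φ is false.
  s6 (successors {s4}): φ is true.
For instance, at s4:
  At s4: not Dia p is false, not Box p is true, so not Dia p and not Box p is false.
    At s4: Dia p is true, so not Dia p is false.
      At s4: Dia p requires p at some successor in {s1, s4}.
        p holds at s1, so Dia p is true at s4.
    At s4: Box p is false, so not Box p is true.
      At s4: Box p requires p at every successor {s1, s4}.
        p fails at s4, so Box p is false at s4.
Satisfying worlds: {s6}

s6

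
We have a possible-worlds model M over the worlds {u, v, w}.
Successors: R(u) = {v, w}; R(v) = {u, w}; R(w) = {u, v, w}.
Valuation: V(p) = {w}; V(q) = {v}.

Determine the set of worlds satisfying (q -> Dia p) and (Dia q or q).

u, v, w

Let φ = (q -> Dia p) and (Dia q or q). Evaluate φ at each world:
  u (successors {v, w}): φ is true.
  v (successors {u, w}): φ is true.
  w (successors {u, v, w}): φ is true.
For instance, at u:
  At u: q -> Dia p is true, Dia q or q is true, so (q -> Dia p) and (Dia q or q) is true.
    At u: q is false, Dia p is true, so q -> Dia p is true.
      At u: Dia p requires p at some successor in {v, w}.
        p holds at w, so Dia p is true at u.
    At u: Dia q is true, q is false, so Dia q or q is true.
      At u: Dia q requires q at some successor in {v, w}.
        q holds at v, so Dia q is true at u.
Satisfying worlds: {u, v, w}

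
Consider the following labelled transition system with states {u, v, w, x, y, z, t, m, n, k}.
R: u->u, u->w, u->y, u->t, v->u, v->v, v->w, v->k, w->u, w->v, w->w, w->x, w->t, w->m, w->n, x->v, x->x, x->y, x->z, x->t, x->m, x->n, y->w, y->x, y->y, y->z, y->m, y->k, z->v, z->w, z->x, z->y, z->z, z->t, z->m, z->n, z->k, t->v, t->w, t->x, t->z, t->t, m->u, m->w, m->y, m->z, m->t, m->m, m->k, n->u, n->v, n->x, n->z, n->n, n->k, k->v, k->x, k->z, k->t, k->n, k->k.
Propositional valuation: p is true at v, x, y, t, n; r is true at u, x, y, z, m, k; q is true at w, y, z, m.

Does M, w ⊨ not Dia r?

Recall that Dia ψ holds at a world iff ψ holds at some accessible world.
At w: Dia r is true, so not Dia r is false.
  At w: Dia r requires r at some successor in {u, v, w, x, t, m, n}.
    r holds at u, so Dia r is true at w.

No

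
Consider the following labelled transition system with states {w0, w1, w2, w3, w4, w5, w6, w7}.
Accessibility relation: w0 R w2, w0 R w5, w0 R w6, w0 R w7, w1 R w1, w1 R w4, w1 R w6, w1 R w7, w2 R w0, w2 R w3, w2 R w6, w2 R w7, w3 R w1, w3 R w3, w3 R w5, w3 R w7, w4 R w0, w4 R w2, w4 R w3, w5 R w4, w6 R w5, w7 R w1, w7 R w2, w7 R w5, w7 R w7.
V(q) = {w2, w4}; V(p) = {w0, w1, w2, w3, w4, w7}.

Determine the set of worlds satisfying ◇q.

w0, w1, w4, w5, w7

Let φ = ◇q. Evaluate φ at each world:
  w0 (successors {w2, w5, w6, w7}): φ is true.
  w1 (successors {w1, w4, w6, w7}): φ is true.
  w2 (successors {w0, w3, w6, w7}): φ is false.
  w3 (successors {w1, w3, w5, w7}): φ is false.
  w4 (successors {w0, w2, w3}): φ is true.
  w5 (successors {w4}): φ is true.
  w6 (successors {w5}): φ is false.
  w7 (successors {w1, w2, w5, w7}): φ is true.
For instance, at w5:
  At w5: ◇q requires q at some successor in {w4}.
    q holds at w4, so ◇q is true at w5.
Satisfying worlds: {w0, w1, w4, w5, w7}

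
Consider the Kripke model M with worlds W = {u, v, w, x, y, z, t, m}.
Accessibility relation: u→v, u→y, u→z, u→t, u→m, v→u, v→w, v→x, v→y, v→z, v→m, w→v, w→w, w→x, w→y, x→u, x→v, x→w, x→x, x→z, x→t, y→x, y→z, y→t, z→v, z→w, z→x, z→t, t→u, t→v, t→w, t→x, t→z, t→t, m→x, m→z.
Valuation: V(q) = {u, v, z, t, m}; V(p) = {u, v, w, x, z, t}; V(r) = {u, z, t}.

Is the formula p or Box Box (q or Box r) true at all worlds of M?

No

Let φ = p or Box Box (q or Box r). Evaluate φ at each world:
  u (successors {v, y, z, t, m}): φ is true.
  v (successors {u, w, x, y, z, m}): φ is true.
  w (successors {v, w, x, y}): φ is true.
  x (successors {u, v, w, x, z, t}): φ is true.
  y (successors {x, z, t}): φ is false.
  z (successors {v, w, x, t}): φ is true.
  t (successors {u, v, w, x, z, t}): φ is true.
  m (successors {x, z}): φ is false.
Detail at y (counterexample):
  At y: p is false, Box Box (q or Box r) is false, so p or Box Box (q or Box r) is false.
    At y: Box Box (q or Box r) requires Box (q or Box r) at every successor {x, z, t}.
      Box (q or Box r) fails at x, so Box Box (q or Box r) is false at y.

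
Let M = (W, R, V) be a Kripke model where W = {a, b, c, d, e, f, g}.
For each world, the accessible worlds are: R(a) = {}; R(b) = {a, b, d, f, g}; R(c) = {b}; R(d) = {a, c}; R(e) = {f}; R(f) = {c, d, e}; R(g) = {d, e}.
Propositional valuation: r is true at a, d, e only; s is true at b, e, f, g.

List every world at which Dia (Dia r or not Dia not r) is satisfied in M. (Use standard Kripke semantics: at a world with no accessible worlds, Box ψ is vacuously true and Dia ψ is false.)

b, c, d, e, f, g

Let φ = Dia (Dia r or not Dia not r). Evaluate φ at each world:
  a (successors ∅): φ is false.
  b (successors {a, b, d, f, g}): φ is true.
  c (successors {b}): φ is true.
  d (successors {a, c}): φ is true.
  e (successors {f}): φ is true.
  f (successors {c, d, e}): φ is true.
  g (successors {d, e}): φ is true.
For instance, at g:
  At g: Dia (Dia r or not Dia not r) requires Dia r or not Dia not r at some successor in {d, e}.
    Dia r or not Dia not r holds at d, so Dia (Dia r or not Dia not r) is true at g.
      At d: Dia r is true, not Dia not r is false, so Dia r or not Dia not r is true.
Satisfying worlds: {b, c, d, e, f, g}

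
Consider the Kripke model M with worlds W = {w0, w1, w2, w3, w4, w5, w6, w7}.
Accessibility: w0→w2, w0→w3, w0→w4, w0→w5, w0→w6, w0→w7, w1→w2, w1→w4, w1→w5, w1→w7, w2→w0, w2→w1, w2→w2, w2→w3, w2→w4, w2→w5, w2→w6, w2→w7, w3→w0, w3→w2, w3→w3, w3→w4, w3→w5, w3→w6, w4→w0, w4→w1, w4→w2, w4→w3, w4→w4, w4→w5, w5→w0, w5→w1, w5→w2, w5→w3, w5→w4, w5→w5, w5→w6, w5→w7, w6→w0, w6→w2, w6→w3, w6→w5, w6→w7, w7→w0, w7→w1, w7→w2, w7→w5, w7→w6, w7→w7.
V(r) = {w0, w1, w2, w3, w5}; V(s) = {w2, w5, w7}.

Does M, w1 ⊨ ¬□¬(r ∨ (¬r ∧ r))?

Yes

Recall that □ψ holds at a world iff ψ holds at every accessible world, and ◇ψ holds iff ψ holds at some accessible world.
At w1: □¬(r ∨ (¬r ∧ r)) is false, so ¬□¬(r ∨ (¬r ∧ r)) is true.
  At w1: □¬(r ∨ (¬r ∧ r)) requires ¬(r ∨ (¬r ∧ r)) at every successor {w2, w4, w5, w7}.
    ¬(r ∨ (¬r ∧ r)) fails at w2, so □¬(r ∨ (¬r ∧ r)) is false at w1.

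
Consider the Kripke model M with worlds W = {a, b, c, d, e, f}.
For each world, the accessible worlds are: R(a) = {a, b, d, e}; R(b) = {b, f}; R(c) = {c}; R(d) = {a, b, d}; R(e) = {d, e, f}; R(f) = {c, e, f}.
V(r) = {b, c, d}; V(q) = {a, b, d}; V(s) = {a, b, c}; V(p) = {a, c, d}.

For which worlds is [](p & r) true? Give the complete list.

Let φ = [](p & r). Evaluate φ at each world:
  a (successors {a, b, d, e}): φ is false.
  b (successors {b, f}): φ is false.
  c (successors {c}): φ is true.
  d (successors {a, b, d}): φ is false.
  e (successors {d, e, f}): φ is false.
  f (successors {c, e, f}): φ is false.
For instance, at d:
  At d: [](p & r) requires p & r at every successor {a, b, d}.
    p & r fails at a, so [](p & r) is false at d.
Satisfying worlds: {c}

c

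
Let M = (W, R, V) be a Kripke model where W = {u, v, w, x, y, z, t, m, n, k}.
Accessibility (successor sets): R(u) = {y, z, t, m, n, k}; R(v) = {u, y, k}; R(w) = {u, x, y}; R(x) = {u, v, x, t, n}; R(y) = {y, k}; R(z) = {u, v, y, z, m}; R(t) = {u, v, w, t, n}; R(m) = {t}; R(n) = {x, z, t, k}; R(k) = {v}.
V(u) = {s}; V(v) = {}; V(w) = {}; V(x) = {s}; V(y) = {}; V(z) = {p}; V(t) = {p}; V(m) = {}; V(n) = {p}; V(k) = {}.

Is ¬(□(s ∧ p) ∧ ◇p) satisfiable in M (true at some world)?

Recall that □ψ holds at a world iff ψ holds at every accessible world, and ◇ψ holds iff ψ holds at some accessible world.
Let φ = ¬(□(s ∧ p) ∧ ◇p). Evaluate φ at each world:
  u (successors {y, z, t, m, n, k}): φ is true.
  v (successors {u, y, k}): φ is true.
  w (successors {u, x, y}): φ is true.
  x (successors {u, v, x, t, n}): φ is true.
  y (successors {y, k}): φ is true.
  z (successors {u, v, y, z, m}): φ is true.
  t (successors {u, v, w, t, n}): φ is true.
  m (successors {t}): φ is true.
  n (successors {x, z, t, k}): φ is true.
  k (successors {v}): φ is true.
Detail at u (witness):
  At u: □(s ∧ p) ∧ ◇p is false, so ¬(□(s ∧ p) ∧ ◇p) is true.
    At u: □(s ∧ p) is false, ◇p is true, so □(s ∧ p) ∧ ◇p is false.
      At u: □(s ∧ p) requires s ∧ p at every successor {y, z, t, m, n, k}.
        s ∧ p fails at y, so □(s ∧ p) is false at u.
      At u: ◇p requires p at some successor in {y, z, t, m, n, k}.
        p holds at z, so ◇p is true at u.

Yes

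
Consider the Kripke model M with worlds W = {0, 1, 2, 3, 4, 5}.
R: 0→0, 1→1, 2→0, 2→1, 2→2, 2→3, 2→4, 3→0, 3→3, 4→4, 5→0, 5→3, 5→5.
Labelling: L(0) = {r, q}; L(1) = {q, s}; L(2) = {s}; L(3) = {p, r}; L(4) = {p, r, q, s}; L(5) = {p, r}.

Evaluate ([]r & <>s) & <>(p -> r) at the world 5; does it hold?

No

At 5: []r & <>s is false, <>(p -> r) is true, so ([]r & <>s) & <>(p -> r) is false.
  At 5: []r is true, <>s is false, so []r & <>s is false.
    At 5: []r requires r at every successor {0, 3, 5}.
      At 0: r is true.
      At 3: r is true.
      At 5: r is true.
    So []r is true at 5.
    At 5: <>s requires s at some successor in {0, 3, 5}.
      At 0: s is false.
      At 3: s is false.
      At 5: s is false.
    So <>s is false at 5.
  At 5: <>(p -> r) requires p -> r at some successor in {0, 3, 5}.
    p -> r holds at 0, so <>(p -> r) is true at 5.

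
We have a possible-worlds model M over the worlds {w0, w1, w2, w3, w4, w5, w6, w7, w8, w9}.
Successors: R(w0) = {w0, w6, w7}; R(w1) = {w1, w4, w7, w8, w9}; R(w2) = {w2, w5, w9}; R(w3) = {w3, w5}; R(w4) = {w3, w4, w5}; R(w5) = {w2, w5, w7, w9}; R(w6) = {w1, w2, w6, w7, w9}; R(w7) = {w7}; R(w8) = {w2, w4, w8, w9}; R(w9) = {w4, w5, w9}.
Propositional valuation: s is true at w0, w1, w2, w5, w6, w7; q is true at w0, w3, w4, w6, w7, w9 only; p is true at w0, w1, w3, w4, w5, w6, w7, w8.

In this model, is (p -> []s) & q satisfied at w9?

Yes

Recall that []ψ holds at a world iff ψ holds at every accessible world, and <>ψ holds iff ψ holds at some accessible world.
At w9: p -> []s is true, q is true, so (p -> []s) & q is true.
  At w9: p is false, []s is false, so p -> []s is true.
    At w9: []s requires s at every successor {w4, w5, w9}.
      s fails at w4, so []s is false at w9.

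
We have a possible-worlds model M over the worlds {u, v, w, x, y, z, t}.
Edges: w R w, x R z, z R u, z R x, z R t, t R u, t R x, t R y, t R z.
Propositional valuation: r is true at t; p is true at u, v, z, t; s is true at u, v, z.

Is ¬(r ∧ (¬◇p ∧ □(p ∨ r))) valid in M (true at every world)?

Yes

Let φ = ¬(r ∧ (¬◇p ∧ □(p ∨ r))). Evaluate φ at each world:
  u (successors ∅): φ is true.
  v (successors ∅): φ is true.
  w (successors {w}): φ is true.
  x (successors {z}): φ is true.
  y (successors ∅): φ is true.
  z (successors {u, x, t}): φ is true.
  t (successors {u, x, y, z}): φ is true.
For instance, at z:
  At z: r ∧ (¬◇p ∧ □(p ∨ r)) is false, so ¬(r ∧ (¬◇p ∧ □(p ∨ r))) is true.
    At z: r is false, ¬◇p ∧ □(p ∨ r) is false, so r ∧ (¬◇p ∧ □(p ∨ r)) is false.
      At z: ¬◇p is false, □(p ∨ r) is false, so ¬◇p ∧ □(p ∨ r) is false.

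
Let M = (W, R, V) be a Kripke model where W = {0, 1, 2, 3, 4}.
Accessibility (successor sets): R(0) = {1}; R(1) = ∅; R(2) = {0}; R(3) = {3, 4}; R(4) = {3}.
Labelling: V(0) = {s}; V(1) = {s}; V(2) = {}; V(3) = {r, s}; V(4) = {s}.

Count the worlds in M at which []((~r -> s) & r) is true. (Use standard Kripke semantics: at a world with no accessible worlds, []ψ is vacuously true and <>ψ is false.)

2

Recall that []ψ holds at a world iff ψ holds at every accessible world, and <>ψ holds iff ψ holds at some accessible world.
Let φ = []((~r -> s) & r). Evaluate φ at each world:
  0 (successors {1}): φ is false.
  1 (successors ∅): φ is true.
  2 (successors {0}): φ is false.
  3 (successors {3, 4}): φ is false.
  4 (successors {3}): φ is true.
For instance, at 2:
  At 2: []((~r -> s) & r) requires (~r -> s) & r at every successor {0}.
    (~r -> s) & r fails at 0, so []((~r -> s) & r) is false at 2.
Satisfying worlds: {1, 4}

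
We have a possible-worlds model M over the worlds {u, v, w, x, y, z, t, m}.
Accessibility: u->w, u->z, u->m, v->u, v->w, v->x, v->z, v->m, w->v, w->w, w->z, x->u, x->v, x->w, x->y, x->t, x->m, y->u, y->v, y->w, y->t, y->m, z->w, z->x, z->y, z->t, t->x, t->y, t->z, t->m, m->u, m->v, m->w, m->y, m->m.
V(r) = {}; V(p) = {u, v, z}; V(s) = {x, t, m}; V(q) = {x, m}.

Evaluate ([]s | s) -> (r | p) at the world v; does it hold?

Recall that []ψ holds at a world iff ψ holds at every accessible world, and <>ψ holds iff ψ holds at some accessible world.
At v: []s | s is false, r | p is true, so ([]s | s) -> (r | p) is true.
  At v: []s is false, s is false, so []s | s is false.
    At v: []s requires s at every successor {u, w, x, z, m}.
      s fails at u, so []s is false at v.

Yes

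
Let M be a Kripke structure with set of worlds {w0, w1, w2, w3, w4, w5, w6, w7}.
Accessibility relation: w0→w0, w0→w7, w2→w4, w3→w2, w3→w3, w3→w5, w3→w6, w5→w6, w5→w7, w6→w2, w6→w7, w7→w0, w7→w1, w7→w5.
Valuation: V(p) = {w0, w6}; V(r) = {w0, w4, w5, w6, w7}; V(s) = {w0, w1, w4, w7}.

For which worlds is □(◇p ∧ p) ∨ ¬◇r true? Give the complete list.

w1, w4

Let φ = □(◇p ∧ p) ∨ ¬◇r. Evaluate φ at each world:
  w0 (successors {w0, w7}): φ is false.
  w1 (successors ∅): φ is true.
  w2 (successors {w4}): φ is false.
  w3 (successors {w2, w3, w5, w6}): φ is false.
  w4 (successors ∅): φ is true.
  w5 (successors {w6, w7}): φ is false.
  w6 (successors {w2, w7}): φ is false.
  w7 (successors {w0, w1, w5}): φ is false.
For instance, at w0:
  At w0: □(◇p ∧ p) is false, ¬◇r is false, so □(◇p ∧ p) ∨ ¬◇r is false.
    At w0: □(◇p ∧ p) requires ◇p ∧ p at every successor {w0, w7}.
      ◇p ∧ p fails at w7, so □(◇p ∧ p) is false at w0.
    At w0: ◇r is true, so ¬◇r is false.
      At w0: ◇r requires r at some successor in {w0, w7}.
        r holds at w0, so ◇r is true at w0.
Satisfying worlds: {w1, w4}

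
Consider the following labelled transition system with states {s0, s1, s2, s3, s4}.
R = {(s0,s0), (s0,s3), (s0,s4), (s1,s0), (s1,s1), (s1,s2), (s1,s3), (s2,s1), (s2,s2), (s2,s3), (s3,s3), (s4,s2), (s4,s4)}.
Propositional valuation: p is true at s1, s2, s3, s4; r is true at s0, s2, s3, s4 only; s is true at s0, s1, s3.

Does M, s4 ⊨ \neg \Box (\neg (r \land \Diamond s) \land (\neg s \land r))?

Yes

Recall that \Box ψ holds at a world iff ψ holds at every accessible world, and \Diamond ψ holds iff ψ holds at some accessible world.
At s4: \Box (\neg (r \land \Diamond s) \land (\neg s \land r)) is false, so \neg \Box (\neg (r \land \Diamond s) \land (\neg s \land r)) is true.
  At s4: \Box (\neg (r \land \Diamond s) \land (\neg s \land r)) requires \neg (r \land \Diamond s) \land (\neg s \land r) at every successor {s2, s4}.
    \neg (r \land \Diamond s) \land (\neg s \land r) fails at s2, so \Box (\neg (r \land \Diamond s) \land (\neg s \land r)) is false at s4.
      At s2: \neg (r \land \Diamond s) is false, \neg s \land r is true, so \neg (r \land \Diamond s) \land (\neg s \land r) is false.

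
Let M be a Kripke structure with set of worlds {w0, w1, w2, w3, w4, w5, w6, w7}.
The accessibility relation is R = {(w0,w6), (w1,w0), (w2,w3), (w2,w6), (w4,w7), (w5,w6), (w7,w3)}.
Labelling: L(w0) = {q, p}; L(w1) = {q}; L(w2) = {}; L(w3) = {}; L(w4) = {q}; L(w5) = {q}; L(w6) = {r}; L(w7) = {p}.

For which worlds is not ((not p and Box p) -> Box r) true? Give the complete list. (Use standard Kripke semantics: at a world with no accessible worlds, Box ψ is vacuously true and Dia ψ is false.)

w1, w4

Let φ = not ((not p and Box p) -> Box r). Evaluate φ at each world:
  w0 (successors {w6}): φ is false.
  w1 (successors {w0}): φ is true.
  w2 (successors {w3, w6}): φ is false.
  w3 (successors ∅): φ is false.
  w4 (successors {w7}): φ is true.
  w5 (successors {w6}): φ is false.
  w6 (successors ∅): φ is false.
  w7 (successors {w3}): φ is false.
For instance, at w7:
  At w7: (not p and Box p) -> Box r is true, so not ((not p and Box p) -> Box r) is false.
    At w7: not p and Box p is false, Box r is false, so (not p and Box p) -> Box r is true.
      At w7: not p is false, Box p is false, so not p and Box p is false.
      At w7: Box r requires r at every successor {w3}.
        r fails at w3, so Box r is false at w7.
Satisfying worlds: {w1, w4}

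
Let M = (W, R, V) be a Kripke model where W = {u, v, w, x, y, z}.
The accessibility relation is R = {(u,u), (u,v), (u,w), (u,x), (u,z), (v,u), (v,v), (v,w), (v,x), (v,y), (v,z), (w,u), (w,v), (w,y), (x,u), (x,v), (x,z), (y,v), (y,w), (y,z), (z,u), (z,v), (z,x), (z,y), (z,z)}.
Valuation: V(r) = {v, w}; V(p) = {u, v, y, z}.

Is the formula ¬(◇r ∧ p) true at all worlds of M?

Let φ = ¬(◇r ∧ p). Evaluate φ at each world:
  u (successors {u, v, w, x, z}): φ is false.
  v (successors {u, v, w, x, y, z}): φ is false.
  w (successors {u, v, y}): φ is true.
  x (successors {u, v, z}): φ is true.
  y (successors {v, w, z}): φ is false.
  z (successors {u, v, x, y, z}): φ is false.
Detail at u (counterexample):
  At u: ◇r ∧ p is true, so ¬(◇r ∧ p) is false.
    At u: ◇r is true, p is true, so ◇r ∧ p is true.
      At u: ◇r requires r at some successor in {u, v, w, x, z}.
        r holds at v, so ◇r is true at u.

No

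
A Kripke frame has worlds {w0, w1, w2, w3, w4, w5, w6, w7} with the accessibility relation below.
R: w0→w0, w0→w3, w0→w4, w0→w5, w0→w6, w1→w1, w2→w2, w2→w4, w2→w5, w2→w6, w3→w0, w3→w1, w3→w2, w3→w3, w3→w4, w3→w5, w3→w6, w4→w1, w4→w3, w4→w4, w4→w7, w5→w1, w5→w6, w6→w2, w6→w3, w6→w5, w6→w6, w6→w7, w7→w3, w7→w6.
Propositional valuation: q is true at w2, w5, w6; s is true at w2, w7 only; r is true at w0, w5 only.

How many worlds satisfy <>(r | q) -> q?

Recall that <>ψ holds at a world iff ψ holds at some accessible world.
Let φ = <>(r | q) -> q. Evaluate φ at each world:
  w0 (successors {w0, w3, w4, w5, w6}): φ is false.
  w1 (successors {w1}): φ is true.
  w2 (successors {w2, w4, w5, w6}): φ is true.
  w3 (successors {w0, w1, w2, w3, w4, w5, w6}): φ is false.
  w4 (successors {w1, w3, w4, w7}): φ is true.
  w5 (successors {w1, w6}): φ is true.
  w6 (successors {w2, w3, w5, w6, w7}): φ is true.
  w7 (successors {w3, w6}): φ is false.
For instance, at w1:
  At w1: <>(r | q) is false, q is false, so <>(r | q) -> q is true.
    At w1: <>(r | q) requires r | q at some successor in {w1}.
      At w1: r | q is false.
    So <>(r | q) is false at w1.
Satisfying worlds: {w1, w2, w4, w5, w6}

5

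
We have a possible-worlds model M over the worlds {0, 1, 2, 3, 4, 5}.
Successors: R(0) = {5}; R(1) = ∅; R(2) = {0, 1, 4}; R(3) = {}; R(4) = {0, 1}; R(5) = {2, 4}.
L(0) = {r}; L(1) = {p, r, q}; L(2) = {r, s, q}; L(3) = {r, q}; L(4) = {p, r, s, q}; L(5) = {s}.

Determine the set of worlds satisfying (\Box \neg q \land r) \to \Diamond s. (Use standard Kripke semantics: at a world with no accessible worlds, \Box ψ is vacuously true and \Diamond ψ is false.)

Let φ = (\Box \neg q \land r) \to \Diamond s. Evaluate φ at each world:
  0 (successors {5}): φ is true.
  1 (successors ∅): φ is false.
  2 (successors {0, 1, 4}): φ is true.
  3 (successors ∅): φ is false.
  4 (successors {0, 1}): φ is true.
  5 (successors {2, 4}): φ is true.
For instance, at 2:
  At 2: \Box \neg q \land r is false, \Diamond s is true, so (\Box \neg q \land r) \to \Diamond s is true.
    At 2: \Box \neg q is false, r is true, so \Box \neg q \land r is false.
      At 2: \Box \neg q requires \neg q at every successor {0, 1, 4}.
        \neg q fails at 1, so \Box \neg q is false at 2.
    At 2: \Diamond s requires s at some successor in {0, 1, 4}.
      s holds at 4, so \Diamond s is true at 2.
Satisfying worlds: {0, 2, 4, 5}

0, 2, 4, 5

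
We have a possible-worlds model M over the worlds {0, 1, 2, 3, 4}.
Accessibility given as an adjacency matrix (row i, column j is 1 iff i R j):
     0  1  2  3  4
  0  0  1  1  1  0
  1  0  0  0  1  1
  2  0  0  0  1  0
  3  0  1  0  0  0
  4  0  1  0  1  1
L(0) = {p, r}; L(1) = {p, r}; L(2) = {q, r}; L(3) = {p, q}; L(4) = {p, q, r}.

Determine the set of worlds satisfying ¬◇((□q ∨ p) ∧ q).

3

Let φ = ¬◇((□q ∨ p) ∧ q). Evaluate φ at each world:
  0 (successors {1, 2, 3}): φ is false.
  1 (successors {3, 4}): φ is false.
  2 (successors {3}): φ is false.
  3 (successors {1}): φ is true.
  4 (successors {1, 3, 4}): φ is false.
For instance, at 0:
  At 0: ◇((□q ∨ p) ∧ q) is true, so ¬◇((□q ∨ p) ∧ q) is false.
    At 0: ◇((□q ∨ p) ∧ q) requires (□q ∨ p) ∧ q at some successor in {1, 2, 3}.
      (□q ∨ p) ∧ q holds at 2, so ◇((□q ∨ p) ∧ q) is true at 0.
Satisfying worlds: {3}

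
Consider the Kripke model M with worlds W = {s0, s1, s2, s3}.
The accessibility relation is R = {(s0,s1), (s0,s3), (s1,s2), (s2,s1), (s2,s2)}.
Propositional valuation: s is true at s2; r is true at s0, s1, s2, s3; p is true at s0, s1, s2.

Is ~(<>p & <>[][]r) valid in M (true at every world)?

Recall that []ψ holds at a world iff ψ holds at every accessible world, and <>ψ holds iff ψ holds at some accessible world.
Let φ = ~(<>p & <>[][]r). Evaluate φ at each world:
  s0 (successors {s1, s3}): φ is false.
  s1 (successors {s2}): φ is false.
  s2 (successors {s1, s2}): φ is false.
  s3 (successors ∅): φ is true.
Detail at s0 (counterexample):
  At s0: <>p & <>[][]r is true, so ~(<>p & <>[][]r) is false.
    At s0: <>p is true, <>[][]r is true, so <>p & <>[][]r is true.
      At s0: <>p requires p at some successor in {s1, s3}.
        p holds at s1, so <>p is true at s0.
      At s0: <>[][]r requires [][]r at some successor in {s1, s3}.
        [][]r holds at s1, so <>[][]r is true at s0.

No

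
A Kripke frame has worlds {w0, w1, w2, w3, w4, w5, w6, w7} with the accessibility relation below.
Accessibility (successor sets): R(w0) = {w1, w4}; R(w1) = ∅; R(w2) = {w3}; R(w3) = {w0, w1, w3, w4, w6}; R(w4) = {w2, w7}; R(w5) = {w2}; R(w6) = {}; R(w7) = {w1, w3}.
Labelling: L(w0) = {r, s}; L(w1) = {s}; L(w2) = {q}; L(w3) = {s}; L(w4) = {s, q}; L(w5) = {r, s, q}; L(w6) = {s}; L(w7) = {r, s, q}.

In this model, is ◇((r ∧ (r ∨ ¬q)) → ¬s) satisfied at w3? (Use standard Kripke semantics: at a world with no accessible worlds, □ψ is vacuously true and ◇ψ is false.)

Recall that ◇ψ holds at a world iff ψ holds at some accessible world.
At w3: ◇((r ∧ (r ∨ ¬q)) → ¬s) requires (r ∧ (r ∨ ¬q)) → ¬s at some successor in {w0, w1, w3, w4, w6}.
  (r ∧ (r ∨ ¬q)) → ¬s holds at w1, so ◇((r ∧ (r ∨ ¬q)) → ¬s) is true at w3.

Yes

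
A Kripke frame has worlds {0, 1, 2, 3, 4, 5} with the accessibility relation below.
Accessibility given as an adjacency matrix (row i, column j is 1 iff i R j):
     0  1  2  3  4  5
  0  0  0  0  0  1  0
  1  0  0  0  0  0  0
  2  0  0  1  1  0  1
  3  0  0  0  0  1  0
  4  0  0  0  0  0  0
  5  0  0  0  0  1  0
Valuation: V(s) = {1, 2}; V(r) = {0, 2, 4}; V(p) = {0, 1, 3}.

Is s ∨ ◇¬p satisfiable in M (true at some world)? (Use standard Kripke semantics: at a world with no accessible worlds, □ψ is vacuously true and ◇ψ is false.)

Yes

Let φ = s ∨ ◇¬p. Evaluate φ at each world:
  0 (successors {4}): φ is true.
  1 (successors ∅): φ is true.
  2 (successors {2, 3, 5}): φ is true.
  3 (successors {4}): φ is true.
  4 (successors ∅): φ is false.
  5 (successors {4}): φ is true.
Detail at 0 (witness):
  At 0: s is false, ◇¬p is true, so s ∨ ◇¬p is true.
    At 0: ◇¬p requires ¬p at some successor in {4}.
      ¬p holds at 4, so ◇¬p is true at 0.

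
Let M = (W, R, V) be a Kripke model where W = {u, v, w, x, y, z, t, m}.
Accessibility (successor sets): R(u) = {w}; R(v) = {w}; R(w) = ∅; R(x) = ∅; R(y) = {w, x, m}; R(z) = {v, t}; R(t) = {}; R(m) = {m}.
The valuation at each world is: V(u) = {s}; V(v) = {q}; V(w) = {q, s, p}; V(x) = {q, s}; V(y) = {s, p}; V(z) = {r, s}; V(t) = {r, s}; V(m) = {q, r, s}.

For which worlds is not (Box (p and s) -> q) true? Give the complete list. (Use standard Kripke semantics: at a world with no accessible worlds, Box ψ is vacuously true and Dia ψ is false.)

Recall that Box ψ holds at a world iff ψ holds at every accessible world, and Dia ψ holds iff ψ holds at some accessible world.
Let φ = not (Box (p and s) -> q). Evaluate φ at each world:
  u (successors {w}): φ is true.
  v (successors {w}): φ is false.
  w (successors ∅): φ is false.
  x (successors ∅): φ is false.
  y (successors {w, x, m}): φ is false.
  z (successors {v, t}): φ is false.
  t (successors ∅): φ is true.
  m (successors {m}): φ is false.
For instance, at m:
  At m: Box (p and s) -> q is true, so not (Box (p and s) -> q) is false.
    At m: Box (p and s) is false, q is true, so Box (p and s) -> q is true.
      At m: Box (p and s) requires p and s at every successor {m}.
        p and s fails at m, so Box (p and s) is false at m.
Satisfying worlds: {u, t}

u, t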